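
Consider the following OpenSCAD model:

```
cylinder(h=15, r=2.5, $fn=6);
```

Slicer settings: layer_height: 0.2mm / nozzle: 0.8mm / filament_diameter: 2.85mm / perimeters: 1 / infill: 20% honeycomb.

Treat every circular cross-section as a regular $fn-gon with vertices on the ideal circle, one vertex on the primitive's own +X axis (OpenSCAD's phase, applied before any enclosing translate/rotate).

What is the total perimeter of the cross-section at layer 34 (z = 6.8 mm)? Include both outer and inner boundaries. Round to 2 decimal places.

15.00 mm

At z = 6.8 mm: the r=2.5 cylinder gives a regular 6-gon of circumradius 2.5 (constant along its height) (perimeter = 2·6·2.500·sin(180°/6) = 15.00 mm). Overall, the cross-section is a single solid region. Total boundary length (outer) = 15.00 mm.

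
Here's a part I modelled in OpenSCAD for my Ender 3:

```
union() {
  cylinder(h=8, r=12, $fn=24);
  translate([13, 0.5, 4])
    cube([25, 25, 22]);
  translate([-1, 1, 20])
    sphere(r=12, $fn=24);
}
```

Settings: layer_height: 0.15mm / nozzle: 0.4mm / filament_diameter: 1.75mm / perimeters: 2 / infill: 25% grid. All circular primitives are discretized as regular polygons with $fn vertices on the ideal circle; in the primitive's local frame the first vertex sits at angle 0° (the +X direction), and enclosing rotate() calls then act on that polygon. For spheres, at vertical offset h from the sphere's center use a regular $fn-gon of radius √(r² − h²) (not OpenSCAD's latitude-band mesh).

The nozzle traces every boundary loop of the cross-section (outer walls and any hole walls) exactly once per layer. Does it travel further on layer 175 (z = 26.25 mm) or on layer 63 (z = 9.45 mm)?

Layer 175 (z = 26.25): the cylinder does not reach this height (z outside [0, 8]); the cube at (13, 0.5) is absent (z outside [4, 26]); the r=12 sphere at (-1, 1) slices to a regular 24-gon of circumradius 10.244 (√(r²−h²) with h=6.25 from center) (perimeter = 2·24·10.244·sin(180°/24) = 64.18 mm); Taking the union: only the r=12 sphere at (-1, 1) is present, so the union is just that shape — boundary = 64.18 mm. So its perimeter = 64.18 mm. Layer 63 (z = 9.45): the cylinder is absent (z outside [0, 8]); the cube at (13, 0.5) (footprint 25×25) is included at this height (perimeter 100.00 mm); the r=12 sphere at (-1, 1) slices to a regular 24-gon of circumradius 5.718 (√(r²−h²) with h=10.55 from center) (perimeter = 2·24·5.718·sin(180°/24) = 35.83 mm); Combining (union): the 2 present regions are separate (no shared area or edge), so areas and boundary lengths simply add and each stays a separate island — boundary = 135.83 mm. So its perimeter = 135.83 mm. Layer 63 is larger (135.83 vs 64.18 mm).

layer 63 (z = 9.45 mm)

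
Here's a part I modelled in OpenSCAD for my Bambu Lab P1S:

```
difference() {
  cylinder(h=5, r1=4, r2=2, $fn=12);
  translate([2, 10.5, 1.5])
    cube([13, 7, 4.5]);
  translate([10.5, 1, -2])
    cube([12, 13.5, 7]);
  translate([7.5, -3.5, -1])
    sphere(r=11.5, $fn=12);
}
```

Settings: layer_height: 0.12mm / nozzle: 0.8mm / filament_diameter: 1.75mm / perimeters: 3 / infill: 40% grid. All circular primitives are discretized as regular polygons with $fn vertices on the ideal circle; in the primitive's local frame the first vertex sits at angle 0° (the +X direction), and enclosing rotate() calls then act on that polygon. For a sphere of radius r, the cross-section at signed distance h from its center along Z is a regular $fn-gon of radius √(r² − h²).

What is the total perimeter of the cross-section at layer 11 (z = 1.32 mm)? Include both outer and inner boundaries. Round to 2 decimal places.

10.22 mm

At z = 1.32 mm: the cone contributes a regular 12-gon of circumradius 3.472 (interpolated between r1=4 and r2=2 at t=0.264) (perimeter = 2·12·3.472·sin(180°/12) = 21.57 mm); the cube at (2, 10.5) is absent (z outside [1.5, 6]); the cube at (10.5, 1) (footprint 12×13.5) is included at this height (perimeter 51.00 mm); the r=11.5 sphere at (7.5, -3.5) slices to a regular 12-gon of circumradius 11.264 (√(r²−h²) with h=2.32 from center) (perimeter = 2·12·11.264·sin(180°/12) = 69.97 mm); Subtracting the remaining from the first: starting from the cone, the 12×13.5 cube at (10.5, 1) misses the remaining region (no effect); the r=11.5 sphere at (7.5, -3.5) partially overlaps it — only the 34.12 mm² overlap (of its 380.60 mm²) is removed, clipping the outline — boundary = 10.22 mm. Overall, the cross-section is a single solid region. Total boundary length (outer) = 10.22 mm.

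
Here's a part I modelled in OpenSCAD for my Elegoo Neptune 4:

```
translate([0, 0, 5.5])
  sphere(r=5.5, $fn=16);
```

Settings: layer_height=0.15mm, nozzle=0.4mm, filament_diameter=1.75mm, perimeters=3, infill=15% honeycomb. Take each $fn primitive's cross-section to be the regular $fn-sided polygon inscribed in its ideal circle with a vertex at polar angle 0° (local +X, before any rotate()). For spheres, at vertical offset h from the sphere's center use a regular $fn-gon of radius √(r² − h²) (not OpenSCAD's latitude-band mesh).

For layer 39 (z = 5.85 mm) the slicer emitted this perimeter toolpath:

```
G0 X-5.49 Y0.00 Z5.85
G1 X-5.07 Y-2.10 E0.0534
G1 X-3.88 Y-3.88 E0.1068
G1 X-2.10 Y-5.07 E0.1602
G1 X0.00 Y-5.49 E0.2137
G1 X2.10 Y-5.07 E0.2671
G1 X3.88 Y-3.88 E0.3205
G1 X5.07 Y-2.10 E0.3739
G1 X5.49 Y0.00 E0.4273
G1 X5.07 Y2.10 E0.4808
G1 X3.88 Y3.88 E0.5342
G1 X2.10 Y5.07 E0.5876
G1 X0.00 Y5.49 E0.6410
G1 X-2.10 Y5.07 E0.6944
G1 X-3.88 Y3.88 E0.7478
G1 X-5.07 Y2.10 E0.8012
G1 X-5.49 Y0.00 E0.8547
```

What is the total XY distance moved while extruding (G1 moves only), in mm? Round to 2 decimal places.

34.26 mm

Sum the Euclidean lengths of each G1 segment: total = 34.26 mm.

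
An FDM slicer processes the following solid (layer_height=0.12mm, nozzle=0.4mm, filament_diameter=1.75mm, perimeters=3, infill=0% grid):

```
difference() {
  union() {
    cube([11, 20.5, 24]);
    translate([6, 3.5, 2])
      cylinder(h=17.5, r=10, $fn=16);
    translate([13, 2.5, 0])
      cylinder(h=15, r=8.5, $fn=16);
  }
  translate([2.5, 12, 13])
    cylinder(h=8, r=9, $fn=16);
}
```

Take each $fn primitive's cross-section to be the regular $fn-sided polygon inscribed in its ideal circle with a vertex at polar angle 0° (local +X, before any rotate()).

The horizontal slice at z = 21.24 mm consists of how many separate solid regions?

At z = 21.24 mm: the 11×20.5 cube contributes its full rectangle; the cylinder at (6, 3.5) is not intersected at this z (z outside [2, 19.5]); the cylinder at (13, 2.5) is not intersected at this z (z outside [0, 15]); Combining (union): only the 11×20.5 cube is present, so the union is just that shape — 1 connected region; the cylinder at (2.5, 12) does not reach this height (z outside [13, 21]); After the difference (first − rest): none of the subtracted shapes is present at this height, so that combined region is unchanged — 1 connected region. The result has 1 disconnected region.

1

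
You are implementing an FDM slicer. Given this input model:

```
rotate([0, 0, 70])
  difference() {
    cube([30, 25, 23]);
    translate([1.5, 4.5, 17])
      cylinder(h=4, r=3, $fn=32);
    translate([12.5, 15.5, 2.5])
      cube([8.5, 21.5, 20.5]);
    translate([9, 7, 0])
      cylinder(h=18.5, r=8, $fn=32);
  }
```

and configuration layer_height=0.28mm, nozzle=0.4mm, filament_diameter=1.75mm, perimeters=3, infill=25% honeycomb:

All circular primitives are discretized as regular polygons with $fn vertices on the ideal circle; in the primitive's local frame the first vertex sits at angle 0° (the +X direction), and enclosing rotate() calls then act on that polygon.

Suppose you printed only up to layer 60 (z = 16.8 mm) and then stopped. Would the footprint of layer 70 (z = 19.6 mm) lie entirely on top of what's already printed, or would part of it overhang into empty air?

part overhangs

Compare the two slices. At z = 16.8: the cube (footprint 30×25) is included at this height (area 750.00 mm²); the cylinder at (1.5, 4.5) does not reach this height (z outside [17, 21]); the 8.5×21.5 cube at (12.5, 15.5) contributes its full rectangle (area 182.75 mm²); the r=8 cylinder at (9, 7) contributes a regular 32-gon of circumradius 8 (area = (32/2)·8.000²·sin(360°/32) = 199.77 mm²); Taking the first minus the rest: starting from the 30×25 cube (750.00 mm²), the 8.5×21.5 cube at (12.5, 15.5) partially overlaps it — only the 80.75 mm² overlap (of its 182.75 mm²) is removed, clipping the outline; the r=8 cylinder at (9, 7) partially overlaps it — only the 194.75 mm² overlap (of its 199.77 mm²) is removed, clipping the outline — area = 474.50 mm²; (whole slice rotated 70° about Z — lengths, areas and connectivity unchanged). At z = 19.6: the cube is present — its section is the full 30×25 rectangle (area 750.00 mm²); the r=3 cylinder at (1.5, 4.5) contributes a regular 32-gon of circumradius 3 (area = (32/2)·3.000²·sin(360°/32) = 28.09 mm²); the cube at (12.5, 15.5) (footprint 8.5×21.5) is included at this height (area 182.75 mm²); the cylinder at (9, 7) is not intersected at this z (z outside [0, 18.5]); Taking the first minus the rest: starting from the 30×25 cube (750.00 mm²), the r=3 cylinder at (1.5, 4.5) partially overlaps it — only the 22.62 mm² overlap (of its 28.09 mm²) is removed, clipping the outline; the 8.5×21.5 cube at (12.5, 15.5) partially overlaps it — only the 80.75 mm² overlap (of its 182.75 mm²) is removed, clipping the outline — area = 646.63 mm²; (whole slice rotated 70° about Z — lengths, areas and connectivity unchanged). Checking containment: at z = 19.6 the cross-section extends beyond the z = 16.8 cross-section by about 181.42 mm².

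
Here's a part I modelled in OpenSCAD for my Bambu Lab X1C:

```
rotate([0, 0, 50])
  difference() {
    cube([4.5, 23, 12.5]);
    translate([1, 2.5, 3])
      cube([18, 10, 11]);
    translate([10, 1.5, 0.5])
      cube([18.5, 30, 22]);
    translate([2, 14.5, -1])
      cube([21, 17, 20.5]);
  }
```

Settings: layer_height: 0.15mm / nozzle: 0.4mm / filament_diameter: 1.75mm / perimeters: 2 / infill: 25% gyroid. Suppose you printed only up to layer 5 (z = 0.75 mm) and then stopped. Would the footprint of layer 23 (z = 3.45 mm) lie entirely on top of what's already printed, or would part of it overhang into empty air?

entirely on top

Compare the two slices. At z = 0.75: the 4.5×23 cube contributes its full rectangle (area 103.50 mm²); the cube at (1, 2.5) is absent (z outside [3, 14]); the cube at (10, 1.5) is present — its section is the full 18.5×30 rectangle (area 555.00 mm²); the cube at (2, 14.5) is present — its section is the full 21×17 rectangle (area 357.00 mm²); Taking the first minus the rest: starting from the 4.5×23 cube (103.50 mm²), the 18.5×30 cube at (10, 1.5) misses the remaining region (no effect); the 21×17 cube at (2, 14.5) partially overlaps it — only the 21.25 mm² overlap (of its 357.00 mm²) is removed, clipping the outline — area = 82.25 mm²; (rotated 50° about Z; rotation is an isometry so areas/perimeters/island counts are preserved). At z = 3.45: the cube (footprint 4.5×23) is included at this height (area 103.50 mm²); the cube at (1, 2.5) is present — its section is the full 18×10 rectangle (area 180.00 mm²); the cube at (10, 1.5) is present — its section is the full 18.5×30 rectangle (area 555.00 mm²); the 21×17 cube at (2, 14.5) contributes its full rectangle (area 357.00 mm²); After the difference (first − rest): starting from the 4.5×23 cube (103.50 mm²), the 18×10 cube at (1, 2.5) partially overlaps it — only the 35.00 mm² overlap (of its 180.00 mm²) is removed, clipping the outline; the 18.5×30 cube at (10, 1.5) misses the remaining region (no effect); the 21×17 cube at (2, 14.5) partially overlaps it — only the 21.25 mm² overlap (of its 357.00 mm²) is removed, clipping the outline — area = 47.25 mm²; (rotated 50° about Z; rotation is an isometry so areas/perimeters/island counts are preserved). Checking containment: the cross-section at z = 3.45 is a subset of the cross-section at z = 0.75.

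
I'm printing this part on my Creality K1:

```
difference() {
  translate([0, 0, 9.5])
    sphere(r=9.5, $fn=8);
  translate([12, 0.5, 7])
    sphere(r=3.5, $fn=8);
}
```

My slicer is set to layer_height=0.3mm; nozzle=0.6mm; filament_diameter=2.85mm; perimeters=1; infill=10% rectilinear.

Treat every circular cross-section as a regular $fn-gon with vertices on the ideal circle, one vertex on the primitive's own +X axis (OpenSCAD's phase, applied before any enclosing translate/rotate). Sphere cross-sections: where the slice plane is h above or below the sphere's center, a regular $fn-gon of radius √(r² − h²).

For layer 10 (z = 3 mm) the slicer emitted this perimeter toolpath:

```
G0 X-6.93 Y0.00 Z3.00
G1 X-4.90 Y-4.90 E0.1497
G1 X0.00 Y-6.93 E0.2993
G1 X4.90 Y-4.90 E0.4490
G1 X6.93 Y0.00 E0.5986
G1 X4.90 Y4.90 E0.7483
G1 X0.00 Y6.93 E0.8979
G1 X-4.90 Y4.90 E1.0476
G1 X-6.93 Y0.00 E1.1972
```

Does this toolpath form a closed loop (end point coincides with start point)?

Start point (G0): (-6.93, 0.00). End point (last G1): the path returns to the start — closed.

yes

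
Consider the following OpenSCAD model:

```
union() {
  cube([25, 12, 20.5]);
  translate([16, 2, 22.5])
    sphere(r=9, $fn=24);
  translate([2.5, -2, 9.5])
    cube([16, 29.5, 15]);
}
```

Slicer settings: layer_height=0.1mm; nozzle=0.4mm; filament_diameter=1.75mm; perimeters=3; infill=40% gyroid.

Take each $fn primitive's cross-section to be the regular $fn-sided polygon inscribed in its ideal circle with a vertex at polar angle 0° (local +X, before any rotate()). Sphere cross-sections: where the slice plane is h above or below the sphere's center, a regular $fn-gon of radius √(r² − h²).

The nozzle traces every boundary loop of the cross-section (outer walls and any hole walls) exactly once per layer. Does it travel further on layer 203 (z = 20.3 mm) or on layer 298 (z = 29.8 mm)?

layer 203 (z = 20.3 mm)

Layer 203 (z = 20.3): the 25×12 cube contributes its full rectangle (perimeter 74.00 mm); the sphere at (16, 2): section is a regular 24-gon, circumradius = √(r²−h²) = √(9²−2.2²) = 8.727 (perimeter = 2·24·8.727·sin(180°/24) = 54.68 mm); the 16×29.5 cube at (2.5, -2) contributes its full rectangle (perimeter 91.00 mm); Taking the union: the regions partially overlap (shared area 365.89 mm²), so the edge portions inside another operand are dropped and the merged outline is re-measured after clipping — boundary = 111.99 mm. So its perimeter = 111.99 mm. Layer 298 (z = 29.8): the cube is not intersected at this z (z outside [0, 20.5]); the r=9 sphere at (16, 2) slices to a regular 24-gon of circumradius 5.264 (√(r²−h²) with h=7.3 from center) (perimeter = 2·24·5.264·sin(180°/24) = 32.98 mm); the cube at (2.5, -2) does not reach this height (z outside [9.5, 24.5]); Combining (union): only the r=9 sphere at (16, 2) is present, so the union is just that shape — boundary = 32.98 mm. So its perimeter = 32.98 mm. Layer 203 is larger (111.99 vs 32.98 mm).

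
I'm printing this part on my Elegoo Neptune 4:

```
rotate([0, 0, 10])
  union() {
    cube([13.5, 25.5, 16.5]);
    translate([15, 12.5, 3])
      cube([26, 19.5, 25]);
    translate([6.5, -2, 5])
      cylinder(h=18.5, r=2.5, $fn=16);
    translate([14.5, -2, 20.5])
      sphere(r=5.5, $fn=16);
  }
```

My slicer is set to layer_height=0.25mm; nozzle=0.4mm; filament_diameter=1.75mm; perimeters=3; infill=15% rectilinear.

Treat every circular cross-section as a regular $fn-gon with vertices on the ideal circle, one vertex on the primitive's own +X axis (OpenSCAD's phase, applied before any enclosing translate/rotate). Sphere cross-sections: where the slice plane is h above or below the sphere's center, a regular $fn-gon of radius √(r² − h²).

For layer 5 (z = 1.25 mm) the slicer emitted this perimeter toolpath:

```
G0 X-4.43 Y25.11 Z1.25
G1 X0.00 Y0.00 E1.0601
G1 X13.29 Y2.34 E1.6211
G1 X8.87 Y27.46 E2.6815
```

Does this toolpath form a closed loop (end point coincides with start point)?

no

Start point (G0): (-4.43, 25.11). End point (last G1): the path does not return to the start — open.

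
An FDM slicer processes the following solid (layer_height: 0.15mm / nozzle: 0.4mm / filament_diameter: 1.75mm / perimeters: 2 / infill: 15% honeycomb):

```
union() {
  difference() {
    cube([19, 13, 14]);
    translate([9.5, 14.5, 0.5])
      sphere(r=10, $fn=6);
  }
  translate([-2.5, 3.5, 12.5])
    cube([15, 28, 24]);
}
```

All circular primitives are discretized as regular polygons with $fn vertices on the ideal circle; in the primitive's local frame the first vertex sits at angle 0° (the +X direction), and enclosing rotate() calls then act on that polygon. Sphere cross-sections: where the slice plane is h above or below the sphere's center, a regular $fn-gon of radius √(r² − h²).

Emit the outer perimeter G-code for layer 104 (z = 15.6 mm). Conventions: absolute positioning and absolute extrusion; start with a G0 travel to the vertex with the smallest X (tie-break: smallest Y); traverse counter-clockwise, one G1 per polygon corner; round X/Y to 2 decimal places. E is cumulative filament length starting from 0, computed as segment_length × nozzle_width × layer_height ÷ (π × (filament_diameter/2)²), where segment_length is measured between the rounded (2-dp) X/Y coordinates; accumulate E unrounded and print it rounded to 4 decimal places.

At z = 15.6 mm: the cube is not intersected at this z (z outside [0, 14]); the sphere at (9.5, 14.5) does not reach this height (|z−center|=15.100 > r=10); Subtracting the remaining from the first: the first operand is absent here, so nothing remains; the cube at (-2.5, 3.5) is present — its section is the full 15×28 rectangle; Taking the union: only the 15×28 cube at (-2.5, 3.5) is present, so the union is just that shape — 1 connected region. The outline is a single polygon with 4 vertices. Extrusion per mm of travel: 0.4 × 0.15 / (π × 0.875²) = 0.024945. Accumulating E over each segment gives final E = 2.1453.

G0 X-2.50 Y3.50 Z15.60
G1 X12.50 Y3.50 E0.3742
G1 X12.50 Y31.50 E1.0726
G1 X-2.50 Y31.50 E1.4468
G1 X-2.50 Y3.50 E2.1453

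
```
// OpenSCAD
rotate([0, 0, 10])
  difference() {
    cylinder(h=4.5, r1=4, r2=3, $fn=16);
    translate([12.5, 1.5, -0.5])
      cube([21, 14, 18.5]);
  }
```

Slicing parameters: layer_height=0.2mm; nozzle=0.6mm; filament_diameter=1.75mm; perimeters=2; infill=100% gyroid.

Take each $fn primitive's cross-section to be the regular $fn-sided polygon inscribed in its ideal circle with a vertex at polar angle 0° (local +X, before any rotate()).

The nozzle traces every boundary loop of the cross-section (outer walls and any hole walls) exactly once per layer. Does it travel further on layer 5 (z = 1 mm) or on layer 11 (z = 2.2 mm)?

Layer 5 (z = 1): the cone (r1=4→r2=3) has section circumradius 3.778 here — a regular 16-gon (perimeter = 2·16·3.778·sin(180°/16) = 23.58 mm); the cube at (12.5, 1.5) is present — its section is the full 21×14 rectangle (perimeter 70.00 mm); Taking the first minus the rest: starting from the cone, the 21×14 cube at (12.5, 1.5) misses the remaining region (no effect) — boundary = 23.58 mm; (rotated 10° about Z; rotation is an isometry so areas/perimeters/island counts are preserved). So its perimeter = 23.58 mm. Layer 11 (z = 2.2): the cone contributes a regular 16-gon of circumradius 3.511 (interpolated between r1=4 and r2=3 at t=0.489) (perimeter = 2·16·3.511·sin(180°/16) = 21.92 mm); the 21×14 cube at (12.5, 1.5) contributes its full rectangle (perimeter 70.00 mm); After the difference (first − rest): starting from the cone, the 21×14 cube at (12.5, 1.5) misses the remaining region (no effect) — boundary = 21.92 mm; (whole slice rotated 10° about Z — lengths, areas and connectivity unchanged). So its perimeter = 21.92 mm. Layer 5 is larger (23.58 vs 21.92 mm).

layer 5 (z = 1 mm)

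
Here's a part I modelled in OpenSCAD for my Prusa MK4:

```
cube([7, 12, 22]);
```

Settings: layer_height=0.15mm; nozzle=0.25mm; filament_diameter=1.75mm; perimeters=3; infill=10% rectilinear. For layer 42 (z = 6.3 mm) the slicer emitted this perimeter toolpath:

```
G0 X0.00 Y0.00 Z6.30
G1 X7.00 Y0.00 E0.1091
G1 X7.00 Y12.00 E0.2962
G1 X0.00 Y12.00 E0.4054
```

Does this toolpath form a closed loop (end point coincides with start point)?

Start point (G0): (0.00, 0.00). End point (last G1): the path does not return to the start — open.

no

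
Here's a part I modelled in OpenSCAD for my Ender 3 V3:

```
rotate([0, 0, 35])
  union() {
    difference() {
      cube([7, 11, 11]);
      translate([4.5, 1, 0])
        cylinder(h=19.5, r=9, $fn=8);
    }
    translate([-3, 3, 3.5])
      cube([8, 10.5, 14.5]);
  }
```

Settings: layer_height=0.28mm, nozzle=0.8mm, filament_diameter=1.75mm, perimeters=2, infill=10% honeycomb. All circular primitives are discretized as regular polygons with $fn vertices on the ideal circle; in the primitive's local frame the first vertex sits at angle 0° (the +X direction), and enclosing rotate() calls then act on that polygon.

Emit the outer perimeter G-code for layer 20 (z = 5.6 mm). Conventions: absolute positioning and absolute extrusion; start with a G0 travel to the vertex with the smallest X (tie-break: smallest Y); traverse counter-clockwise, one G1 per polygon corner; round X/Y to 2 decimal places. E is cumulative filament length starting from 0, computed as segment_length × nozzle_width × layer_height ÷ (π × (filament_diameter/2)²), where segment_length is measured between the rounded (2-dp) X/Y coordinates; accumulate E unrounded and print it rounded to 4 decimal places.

At z = 5.6 mm: the cube (footprint 7×11) is included at this height; the r=9 cylinder at (4.5, 1) gives a regular 8-gon of circumradius 9 (constant along its height); Taking the first minus the rest: starting from the 7×11 cube, the r=9 cylinder at (4.5, 1) partially overlaps it — only the 64.51 mm² overlap (of its 229.10 mm²) is removed, clipping the outline — 1 connected region; the 8×10.5 cube at (-3, 3) contributes its full rectangle; Combining (union): the regions partially overlap (shared area 9.25 mm²), so overlapping operands fuse into one piece — 1 connected region; (rotated 35° about Z; rotation is an isometry so areas/perimeters/island counts are preserved). The outline is a single polygon with 8 vertices. Extrusion per mm of travel: 0.8 × 0.28 / (π × 0.875²) = 0.093128. Accumulating E over each segment gives final E = 3.9109.

G0 X-10.20 Y9.34 Z5.60
G1 X-4.18 Y0.74 E0.9776
G1 X2.38 Y5.33 E1.7232
G1 X-1.52 Y10.89 E2.3557
G1 X0.59 Y11.36 E2.5570
G1 X-0.58 Y13.03 E2.7469
G1 X-2.21 Y11.88 E2.9327
G1 X-3.65 Y13.93 E3.1660
G1 X-10.20 Y9.34 E3.9109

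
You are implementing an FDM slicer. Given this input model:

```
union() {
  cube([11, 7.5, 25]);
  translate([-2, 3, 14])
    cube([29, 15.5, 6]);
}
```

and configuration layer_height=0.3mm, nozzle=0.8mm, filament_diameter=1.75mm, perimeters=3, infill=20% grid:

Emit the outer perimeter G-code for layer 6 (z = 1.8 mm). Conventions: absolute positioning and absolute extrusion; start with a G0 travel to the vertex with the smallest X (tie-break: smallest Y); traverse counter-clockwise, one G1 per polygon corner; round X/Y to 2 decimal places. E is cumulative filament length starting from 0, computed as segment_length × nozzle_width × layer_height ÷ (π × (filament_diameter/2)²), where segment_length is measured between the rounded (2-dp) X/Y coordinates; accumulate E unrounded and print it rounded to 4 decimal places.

At z = 1.8 mm: the cube (footprint 11×7.5) is included at this height; the cube at (-2, 3) does not reach this height (z outside [14, 20]); Merging all regions: only the 11×7.5 cube is present, so the union is just that shape — 1 connected region. The outline is a single polygon with 4 vertices. Extrusion per mm of travel: 0.8 × 0.3 / (π × 0.875²) = 0.099780. Accumulating E over each segment gives final E = 3.6919.

G0 X0.00 Y0.00 Z1.80
G1 X11.00 Y0.00 E1.0976
G1 X11.00 Y7.50 E1.8459
G1 X0.00 Y7.50 E2.9435
G1 X0.00 Y0.00 E3.6919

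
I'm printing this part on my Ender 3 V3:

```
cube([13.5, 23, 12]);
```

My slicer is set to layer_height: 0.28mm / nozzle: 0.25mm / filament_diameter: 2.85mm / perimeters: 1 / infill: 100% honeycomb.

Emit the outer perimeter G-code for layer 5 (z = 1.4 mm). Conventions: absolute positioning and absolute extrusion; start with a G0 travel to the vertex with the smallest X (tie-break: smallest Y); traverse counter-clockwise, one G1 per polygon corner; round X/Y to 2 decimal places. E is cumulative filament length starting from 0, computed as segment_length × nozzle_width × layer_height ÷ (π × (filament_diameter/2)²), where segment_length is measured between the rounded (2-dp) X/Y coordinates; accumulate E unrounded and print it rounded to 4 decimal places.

G0 X0.00 Y0.00 Z1.40
G1 X13.50 Y0.00 E0.1481
G1 X13.50 Y23.00 E0.4005
G1 X0.00 Y23.00 E0.5486
G1 X0.00 Y0.00 E0.8010

At z = 1.4 mm: the cube is present — its section is the full 13.5×23 rectangle. The outline is a single polygon with 4 vertices. Extrusion per mm of travel: 0.25 × 0.28 / (π × 1.425²) = 0.010973. Accumulating E over each segment gives final E = 0.8010.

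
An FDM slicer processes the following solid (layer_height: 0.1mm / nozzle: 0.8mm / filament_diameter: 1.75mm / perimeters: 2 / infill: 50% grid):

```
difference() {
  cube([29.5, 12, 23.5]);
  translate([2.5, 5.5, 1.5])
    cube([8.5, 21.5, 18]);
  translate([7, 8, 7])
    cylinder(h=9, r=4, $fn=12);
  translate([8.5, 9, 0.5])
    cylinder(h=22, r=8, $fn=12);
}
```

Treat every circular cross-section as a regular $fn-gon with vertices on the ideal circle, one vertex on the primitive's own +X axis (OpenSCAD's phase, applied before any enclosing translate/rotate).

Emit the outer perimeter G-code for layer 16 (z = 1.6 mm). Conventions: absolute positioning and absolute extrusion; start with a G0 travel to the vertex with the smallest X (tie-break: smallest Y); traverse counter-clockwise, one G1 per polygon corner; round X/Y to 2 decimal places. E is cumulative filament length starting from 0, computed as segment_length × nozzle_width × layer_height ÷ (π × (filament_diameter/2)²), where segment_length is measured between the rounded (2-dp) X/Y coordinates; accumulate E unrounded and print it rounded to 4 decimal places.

G0 X0.00 Y0.00 Z1.60
G1 X29.50 Y0.00 E0.9812
G1 X29.50 Y12.00 E1.3803
G1 X15.70 Y12.00 E1.8393
G1 X16.50 Y9.00 E1.9426
G1 X15.43 Y5.00 E2.0803
G1 X12.50 Y2.07 E2.2181
G1 X8.50 Y1.00 E2.3558
G1 X4.50 Y2.07 E2.4935
G1 X1.57 Y5.00 E2.6313
G1 X0.50 Y9.00 E2.7691
G1 X1.30 Y12.00 E2.8723
G1 X0.00 Y12.00 E2.9156
G1 X0.00 Y0.00 E3.3147

At z = 1.6 mm: the cube (footprint 29.5×12) is included at this height; the cube at (2.5, 5.5) (footprint 8.5×21.5) is included at this height; the cylinder at (7, 8) does not reach this height (z outside [7, 16]); the cylinder at (8.5, 9): section is a regular 12-gon, circumradius r=8; After the difference (first − rest): starting from the 29.5×12 cube, the 8.5×21.5 cube at (2.5, 5.5) partially overlaps it — only the 55.25 mm² overlap (of its 182.75 mm²) is removed, clipping the outline; the r=8 cylinder at (8.5, 9) partially overlaps it — only the 86.34 mm² overlap (of its 192.00 mm²) is removed, clipping the outline — 1 connected region. The outline is a single polygon with 13 vertices. Extrusion per mm of travel: 0.8 × 0.1 / (π × 0.875²) = 0.033260. Accumulating E over each segment gives final E = 3.3147.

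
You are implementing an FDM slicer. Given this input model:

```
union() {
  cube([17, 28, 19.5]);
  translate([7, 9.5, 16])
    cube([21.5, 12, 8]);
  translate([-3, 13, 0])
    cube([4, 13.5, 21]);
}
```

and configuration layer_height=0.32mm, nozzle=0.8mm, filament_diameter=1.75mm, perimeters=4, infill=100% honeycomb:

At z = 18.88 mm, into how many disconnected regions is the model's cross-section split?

At z = 18.88 mm: the cube is present — its section is the full 17×28 rectangle; the cube at (7, 9.5) (footprint 21.5×12) is included at this height; the cube at (-3, 13) (footprint 4×13.5) is included at this height; Taking the union: the regions partially overlap (shared area 133.50 mm²), so overlapping operands fuse into one piece — 1 connected region. The result has 1 disconnected region.

1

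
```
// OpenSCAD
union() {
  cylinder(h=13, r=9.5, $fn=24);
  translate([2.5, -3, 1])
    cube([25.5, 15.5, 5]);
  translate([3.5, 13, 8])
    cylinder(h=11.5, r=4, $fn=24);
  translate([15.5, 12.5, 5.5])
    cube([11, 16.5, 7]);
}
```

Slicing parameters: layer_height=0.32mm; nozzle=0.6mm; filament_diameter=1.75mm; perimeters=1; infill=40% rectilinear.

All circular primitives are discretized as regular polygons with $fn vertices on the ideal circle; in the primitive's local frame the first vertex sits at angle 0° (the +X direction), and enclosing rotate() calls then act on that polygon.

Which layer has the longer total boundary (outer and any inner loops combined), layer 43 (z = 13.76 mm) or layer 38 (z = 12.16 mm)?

layer 38 (z = 12.16 mm)

Layer 43 (z = 13.76): the cylinder does not reach this height (z outside [0, 13]); the cube at (2.5, -3) does not reach this height (z outside [1, 6]); the cylinder at (3.5, 13): section is a regular 24-gon, circumradius r=4 (perimeter = 2·24·4.000·sin(180°/24) = 25.06 mm); the cube at (15.5, 12.5) is absent (z outside [5.5, 12.5]); Combining (union): only the r=4 cylinder at (3.5, 13) is present, so the union is just that shape — boundary = 25.06 mm. So its perimeter = 25.06 mm. Layer 38 (z = 12.16): the cylinder: section is a regular 24-gon, circumradius r=9.5 (perimeter = 2·24·9.500·sin(180°/24) = 59.52 mm); the cube at (2.5, -3) is not intersected at this z (z outside [1, 6]); the cylinder at (3.5, 13): section is a regular 24-gon, circumradius r=4 (perimeter = 2·24·4.000·sin(180°/24) = 25.06 mm); the cube at (15.5, 12.5) is present — its section is the full 11×16.5 rectangle (perimeter 55.00 mm); Combining (union): the regions partially overlap (shared area 0.01 mm²), so the edge portions inside another operand are dropped and the merged outline is re-measured after clipping — boundary = 139.01 mm. So its perimeter = 139.01 mm. Layer 38 is larger (139.01 vs 25.06 mm).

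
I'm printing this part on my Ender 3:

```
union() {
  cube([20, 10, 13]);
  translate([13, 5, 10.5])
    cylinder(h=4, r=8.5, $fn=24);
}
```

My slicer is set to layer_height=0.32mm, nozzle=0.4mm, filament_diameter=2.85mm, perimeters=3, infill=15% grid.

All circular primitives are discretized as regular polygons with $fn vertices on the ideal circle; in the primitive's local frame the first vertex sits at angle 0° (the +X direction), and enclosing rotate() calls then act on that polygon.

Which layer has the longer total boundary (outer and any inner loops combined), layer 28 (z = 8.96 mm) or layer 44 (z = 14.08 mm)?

layer 28 (z = 8.96 mm)

Layer 28 (z = 8.96): the cube is present — its section is the full 20×10 rectangle (perimeter 60.00 mm); the cylinder at (13, 5) does not reach this height (z outside [10.5, 14.5]); Combining (union): only the 20×10 cube is present, so the union is just that shape — boundary = 60.00 mm. So its perimeter = 60.00 mm. Layer 44 (z = 14.08): the cube does not reach this height (z outside [0, 13]); the r=8.5 cylinder at (13, 5) contributes a regular 24-gon of circumradius 8.5 (perimeter = 2·24·8.500·sin(180°/24) = 53.25 mm); Merging all regions: only the r=8.5 cylinder at (13, 5) is present, so the union is just that shape — boundary = 53.25 mm. So its perimeter = 53.25 mm. Layer 28 is larger (60.00 vs 53.25 mm).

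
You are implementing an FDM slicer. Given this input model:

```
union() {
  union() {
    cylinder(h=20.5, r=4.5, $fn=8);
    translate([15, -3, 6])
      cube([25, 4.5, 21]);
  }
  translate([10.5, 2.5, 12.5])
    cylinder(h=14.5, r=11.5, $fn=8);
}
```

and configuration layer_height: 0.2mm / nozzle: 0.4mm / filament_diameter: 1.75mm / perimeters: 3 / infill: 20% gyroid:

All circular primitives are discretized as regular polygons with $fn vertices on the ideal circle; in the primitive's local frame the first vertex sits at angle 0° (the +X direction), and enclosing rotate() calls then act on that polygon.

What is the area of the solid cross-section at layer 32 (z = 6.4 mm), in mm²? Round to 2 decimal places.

169.78 mm²

At z = 6.4 mm: the r=4.5 cylinder contributes a regular 8-gon of circumradius 4.5 (area = (8/2)·4.500²·sin(360°/8) = 57.28 mm²); the 25×4.5 cube at (15, -3) contributes its full rectangle (area 112.50 mm²); Taking the union: the 2 present regions are separate (no shared area or edge), so areas and boundary lengths simply add and each stays a separate island — area = 169.78 mm²; the cylinder at (10.5, 2.5) is not intersected at this z (z outside [12.5, 27]); Taking the union: only the result so far is present, so the union is just that shape — area = 169.78 mm². Overall, the cross-section has 2 separate islands. Net area = 169.78 mm².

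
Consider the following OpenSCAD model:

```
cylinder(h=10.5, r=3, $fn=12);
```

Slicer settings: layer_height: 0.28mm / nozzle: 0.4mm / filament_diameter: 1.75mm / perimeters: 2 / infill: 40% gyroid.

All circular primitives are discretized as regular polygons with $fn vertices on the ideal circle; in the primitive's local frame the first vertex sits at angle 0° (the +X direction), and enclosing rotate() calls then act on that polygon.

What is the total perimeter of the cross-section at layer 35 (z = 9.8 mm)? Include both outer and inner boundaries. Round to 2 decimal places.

At z = 9.8 mm: the r=3 cylinder contributes a regular 12-gon of circumradius 3 (perimeter = 2·12·3.000·sin(180°/12) = 18.63 mm). Overall, the cross-section is a single solid region. Total boundary length (outer) = 18.63 mm.

18.63 mm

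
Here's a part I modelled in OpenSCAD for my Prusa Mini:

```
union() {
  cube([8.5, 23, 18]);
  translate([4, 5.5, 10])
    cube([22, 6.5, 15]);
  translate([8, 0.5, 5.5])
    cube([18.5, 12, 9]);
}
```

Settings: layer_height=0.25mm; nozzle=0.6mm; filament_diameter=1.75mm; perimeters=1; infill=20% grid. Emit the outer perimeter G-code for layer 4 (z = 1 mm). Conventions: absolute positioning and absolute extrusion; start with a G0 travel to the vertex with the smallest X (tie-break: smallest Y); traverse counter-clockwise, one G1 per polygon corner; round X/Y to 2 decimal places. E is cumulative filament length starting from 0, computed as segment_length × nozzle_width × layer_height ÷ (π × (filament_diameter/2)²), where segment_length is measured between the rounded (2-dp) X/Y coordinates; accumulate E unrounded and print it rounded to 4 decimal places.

G0 X0.00 Y0.00 Z1.00
G1 X8.50 Y0.00 E0.5301
G1 X8.50 Y23.00 E1.9644
G1 X0.00 Y23.00 E2.4945
G1 X0.00 Y0.00 E3.9289

At z = 1 mm: the 8.5×23 cube contributes its full rectangle; the cube at (4, 5.5) does not reach this height (z outside [10, 25]); the cube at (8, 0.5) does not reach this height (z outside [5.5, 14.5]); Taking the union: only the 8.5×23 cube is present, so the union is just that shape — 1 connected region. The outline is a single polygon with 4 vertices. Extrusion per mm of travel: 0.6 × 0.25 / (π × 0.875²) = 0.062363. Accumulating E over each segment gives final E = 3.9289.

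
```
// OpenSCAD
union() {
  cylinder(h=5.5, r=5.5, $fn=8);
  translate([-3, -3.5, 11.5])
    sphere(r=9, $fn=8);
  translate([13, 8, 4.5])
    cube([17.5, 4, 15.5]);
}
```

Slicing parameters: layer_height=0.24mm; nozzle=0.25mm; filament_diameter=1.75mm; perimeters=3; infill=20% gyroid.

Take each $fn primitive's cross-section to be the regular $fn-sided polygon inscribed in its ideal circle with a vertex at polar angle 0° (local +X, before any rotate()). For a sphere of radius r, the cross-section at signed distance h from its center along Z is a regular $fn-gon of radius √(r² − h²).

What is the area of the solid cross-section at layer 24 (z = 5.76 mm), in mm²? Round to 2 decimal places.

At z = 5.76 mm: the cylinder does not reach this height (z outside [0, 5.5]); the sphere at (-3, -3.5): section is a regular 8-gon, circumradius = √(r²−h²) = √(9²−5.74²) = 6.932 (area = (8/2)·6.932²·sin(360°/8) = 135.91 mm²); the cube at (13, 8) is present — its section is the full 17.5×4 rectangle (area 70.00 mm²); Combining (union): the 2 present regions are separate (no shared area or edge), so areas and boundary lengths simply add and each stays a separate island — area = 205.91 mm². Overall, the cross-section has 2 separate islands. Net area = 205.91 mm².

205.91 mm²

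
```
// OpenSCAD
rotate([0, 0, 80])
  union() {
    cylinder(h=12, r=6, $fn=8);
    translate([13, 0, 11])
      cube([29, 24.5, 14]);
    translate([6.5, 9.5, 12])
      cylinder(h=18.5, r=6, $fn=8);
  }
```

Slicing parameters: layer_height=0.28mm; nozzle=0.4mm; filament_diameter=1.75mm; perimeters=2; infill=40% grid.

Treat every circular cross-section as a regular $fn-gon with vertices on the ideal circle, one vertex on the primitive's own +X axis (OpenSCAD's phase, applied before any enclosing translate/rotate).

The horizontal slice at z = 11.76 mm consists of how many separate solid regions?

At z = 11.76 mm: the r=6 cylinder gives a regular 8-gon of circumradius 6 (constant along its height); the cube at (13, 0) is present — its section is the full 29×24.5 rectangle; the cylinder at (6.5, 9.5) does not reach this height (z outside [12, 30.5]); Merging all regions: the 2 present regions are separate (no shared area or edge), so areas and boundary lengths simply add and each stays a separate island — 2 connected regions; (whole slice rotated 80° about Z — lengths, areas and connectivity unchanged). The result has 2 disconnected regions.

2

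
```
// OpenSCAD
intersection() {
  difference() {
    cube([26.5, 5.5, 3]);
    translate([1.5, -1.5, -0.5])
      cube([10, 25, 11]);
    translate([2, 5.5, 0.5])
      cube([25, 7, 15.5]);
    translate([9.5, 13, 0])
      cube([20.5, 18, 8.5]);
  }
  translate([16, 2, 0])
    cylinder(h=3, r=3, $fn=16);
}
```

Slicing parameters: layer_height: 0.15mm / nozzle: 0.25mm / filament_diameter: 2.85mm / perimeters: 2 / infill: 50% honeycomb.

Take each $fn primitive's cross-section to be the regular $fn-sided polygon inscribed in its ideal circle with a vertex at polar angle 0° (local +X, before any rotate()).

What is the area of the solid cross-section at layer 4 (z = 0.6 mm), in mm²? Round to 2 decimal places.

24.64 mm²

At z = 0.6 mm: the cube (footprint 26.5×5.5) is included at this height (area 145.75 mm²); the cube at (1.5, -1.5) is present — its section is the full 10×25 rectangle (area 250.00 mm²); the cube at (2, 5.5) is present — its section is the full 25×7 rectangle (area 175.00 mm²); the cube at (9.5, 13) is present — its section is the full 20.5×18 rectangle (area 369.00 mm²); After the difference (first − rest): starting from the 26.5×5.5 cube (145.75 mm²), the 10×25 cube at (1.5, -1.5) partially overlaps it — only the 55.00 mm² overlap (of its 250.00 mm²) is removed, clipping the outline; the 25×7 cube at (2, 5.5) misses the remaining region (no effect); the 20.5×18 cube at (9.5, 13) misses the remaining region (no effect) — area = 90.75 mm²; the r=3 cylinder at (16, 2) contributes a regular 16-gon of circumradius 3 (area = (16/2)·3.000²·sin(360°/16) = 27.55 mm²); Taking the intersection: the r=3 cylinder at (16, 2) partially overlaps the result so far; clipping to the common part keeps 24.64 mm² — area = 24.64 mm². Overall, the cross-section is a single solid region. Net area = 24.64 mm².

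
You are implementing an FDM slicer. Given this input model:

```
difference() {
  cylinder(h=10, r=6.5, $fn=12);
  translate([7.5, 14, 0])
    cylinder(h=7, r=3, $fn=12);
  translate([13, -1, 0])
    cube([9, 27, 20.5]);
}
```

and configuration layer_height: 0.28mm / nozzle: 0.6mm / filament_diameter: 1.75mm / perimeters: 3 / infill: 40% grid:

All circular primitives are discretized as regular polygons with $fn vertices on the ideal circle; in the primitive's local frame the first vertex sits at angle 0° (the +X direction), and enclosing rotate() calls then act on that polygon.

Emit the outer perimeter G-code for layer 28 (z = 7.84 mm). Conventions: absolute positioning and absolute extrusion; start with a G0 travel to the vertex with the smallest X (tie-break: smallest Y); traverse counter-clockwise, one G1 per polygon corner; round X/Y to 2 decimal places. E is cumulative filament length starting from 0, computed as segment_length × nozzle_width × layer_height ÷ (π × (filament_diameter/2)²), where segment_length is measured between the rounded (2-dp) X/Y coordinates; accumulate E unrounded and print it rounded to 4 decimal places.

G0 X-6.50 Y0.00 Z7.84
G1 X-5.63 Y-3.25 E0.2350
G1 X-3.25 Y-5.63 E0.4701
G1 X0.00 Y-6.50 E0.7051
G1 X3.25 Y-5.63 E0.9401
G1 X5.63 Y-3.25 E1.1752
G1 X6.50 Y0.00 E1.4102
G1 X5.63 Y3.25 E1.6451
G1 X3.25 Y5.63 E1.8802
G1 X0.00 Y6.50 E2.1152
G1 X-3.25 Y5.63 E2.3502
G1 X-5.63 Y3.25 E2.5853
G1 X-6.50 Y0.00 E2.8203

At z = 7.84 mm: the cylinder: section is a regular 12-gon, circumradius r=6.5; the cylinder at (7.5, 14) is not intersected at this z (z outside [0, 7]); the cube at (13, -1) is present — its section is the full 9×27 rectangle; Taking the first minus the rest: starting from the r=6.5 cylinder, the 9×27 cube at (13, -1) misses the remaining region (no effect) — 1 connected region. The outline is a single polygon with 12 vertices. Extrusion per mm of travel: 0.6 × 0.28 / (π × 0.875²) = 0.069846. Accumulating E over each segment gives final E = 2.8203.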